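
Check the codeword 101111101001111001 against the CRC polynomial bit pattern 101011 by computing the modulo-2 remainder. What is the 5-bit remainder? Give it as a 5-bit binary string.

00000

Modulo-2 division of 101111101001111001 by 101011:
  pos 0: 101111 XOR 101011 = 000100
  pos 3: 100101 XOR 101011 = 001110
  pos 5: 111000 XOR 101011 = 010011
  pos 6: 100111 XOR 101011 = 001100
  pos 8: 110011 XOR 101011 = 011000
  pos 9: 110001 XOR 101011 = 011010
  pos 10: 110100 XOR 101011 = 011111
  pos 11: 111110 XOR 101011 = 010101
  pos 12: 101011 XOR 101011 = 000000
Remainder = 00000 (zero — the frame passes the CRC check).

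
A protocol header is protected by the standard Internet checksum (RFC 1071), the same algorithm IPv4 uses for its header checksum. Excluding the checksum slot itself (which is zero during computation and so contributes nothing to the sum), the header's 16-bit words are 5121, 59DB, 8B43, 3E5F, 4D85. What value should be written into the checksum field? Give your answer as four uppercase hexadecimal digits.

One's-complement addition (fold any carry out of bit 15 back into bit 0):
  0x5121 + 0x59DB = 0x0AAFC
  0xAAFC + 0x8B43 = 0x1363F → wrap carry → 0x3640
  0x3640 + 0x3E5F = 0x0749F
  0x749F + 0x4D85 = 0x0C224
One's-complement sum = 0xC224.
Checksum = ~0xC224 & 0xFFFF = 0x3DDB.

3DDB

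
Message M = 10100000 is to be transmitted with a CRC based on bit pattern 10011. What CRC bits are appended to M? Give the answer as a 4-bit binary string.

Append 4 zeros: 101000000000. Divide by 10011 (XOR where the leading bit is 1):
  pos 0: 10100 XOR 10011 = 00111
  pos 2: 11100 XOR 10011 = 01111
  pos 3: 11110 XOR 10011 = 01101
  pos 4: 11010 XOR 10011 = 01001
  pos 5: 10010 XOR 10011 = 00001
Remainder (last 4 bits) = 0100. This is the CRC / FCS.

0100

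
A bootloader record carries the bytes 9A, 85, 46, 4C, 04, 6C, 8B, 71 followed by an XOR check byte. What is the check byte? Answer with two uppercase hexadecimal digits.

87

XOR the bytes together:
  start with 0x9A
  0x9A ⊕ 0x85 = 0x1F
  0x1F ⊕ 0x46 = 0x59
  0x59 ⊕ 0x4C = 0x15
  0x15 ⊕ 0x04 = 0x11
  0x11 ⊕ 0x6C = 0x7D
  0x7D ⊕ 0x8B = 0xF6
  0xF6 ⊕ 0x71 = 0x87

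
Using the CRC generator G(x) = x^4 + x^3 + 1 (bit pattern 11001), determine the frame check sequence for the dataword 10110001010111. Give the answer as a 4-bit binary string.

Append 4 zeros: 101100010101110000. Divide by 11001 (XOR where the leading bit is 1):
  pos 0: 10110 XOR 11001 = 01111
  pos 1: 11110 XOR 11001 = 00111
  pos 3: 11101 XOR 11001 = 00100
  pos 5: 10001 XOR 11001 = 01000
  pos 6: 10000 XOR 11001 = 01001
  pos 7: 10011 XOR 11001 = 01010
  pos 8: 10101 XOR 11001 = 01100
  pos 9: 11001 XOR 11001 = 00000
Remainder (last 4 bits) = 0000. This is the CRC / FCS.

0000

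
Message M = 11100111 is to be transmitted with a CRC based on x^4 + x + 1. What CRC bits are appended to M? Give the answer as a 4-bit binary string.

1010

Append 4 zeros: 111001110000. Divide by 10011 (XOR where the leading bit is 1):
  pos 0: 11100 XOR 10011 = 01111
  pos 1: 11111 XOR 10011 = 01100
  pos 2: 11001 XOR 10011 = 01010
  pos 3: 10101 XOR 10011 = 00110
  pos 5: 11000 XOR 10011 = 01011
  pos 6: 10110 XOR 10011 = 00101
Remainder (last 4 bits) = 1010. This is the CRC / FCS.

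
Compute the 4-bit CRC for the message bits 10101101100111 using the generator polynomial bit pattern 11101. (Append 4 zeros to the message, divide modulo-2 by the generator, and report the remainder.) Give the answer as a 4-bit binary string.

1011

Append 4 zeros: 101011011001110000. Divide by 11101 (XOR where the leading bit is 1):
  pos 0: 10101 XOR 11101 = 01000
  pos 1: 10001 XOR 11101 = 01100
  pos 2: 11000 XOR 11101 = 00101
  pos 4: 10111 XOR 11101 = 01010
  pos 5: 10100 XOR 11101 = 01001
  pos 6: 10010 XOR 11101 = 01111
  pos 7: 11111 XOR 11101 = 00010
  pos 10: 10110 XOR 11101 = 01011
  pos 11: 10110 XOR 11101 = 01011
  pos 12: 10110 XOR 11101 = 01011
  pos 13: 10110 XOR 11101 = 01011
Remainder (last 4 bits) = 1011. This is the CRC / FCS.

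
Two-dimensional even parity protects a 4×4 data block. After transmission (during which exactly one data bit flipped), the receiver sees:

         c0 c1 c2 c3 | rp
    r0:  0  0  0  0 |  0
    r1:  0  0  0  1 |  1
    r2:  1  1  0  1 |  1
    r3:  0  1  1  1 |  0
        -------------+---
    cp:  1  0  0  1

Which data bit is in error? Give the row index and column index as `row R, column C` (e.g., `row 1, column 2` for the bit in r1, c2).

row 3, column 2

Recompute each row's even parity and compare to rp:
  r0: data parity 0, sent rp 0 → ok
  r1: data parity 1, sent rp 1 → ok
  r2: data parity 1, sent rp 1 → ok
  r3: data parity 1, sent rp 0 → mismatch
Recompute each column's even parity and compare to cp:
  c0: data parity 1, sent cp 1 → ok
  c1: data parity 0, sent cp 0 → ok
  c2: data parity 1, sent cp 0 → mismatch
  c3: data parity 1, sent cp 1 → ok
Exactly one row (r3) and one column (c2) fail → the flipped bit is at their intersection.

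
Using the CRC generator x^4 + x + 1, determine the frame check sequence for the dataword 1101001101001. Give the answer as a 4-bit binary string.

Append 4 zeros: 11010011010010000. Divide by 10011 (XOR where the leading bit is 1):
  pos 0: 11010 XOR 10011 = 01001
  pos 1: 10010 XOR 10011 = 00001
  pos 5: 11101 XOR 10011 = 01110
  pos 6: 11100 XOR 10011 = 01111
  pos 7: 11110 XOR 10011 = 01101
  pos 8: 11011 XOR 10011 = 01000
  pos 9: 10000 XOR 10011 = 00011
  pos 12: 11000 XOR 10011 = 01011
Remainder (last 4 bits) = 1011. This is the CRC / FCS.

1011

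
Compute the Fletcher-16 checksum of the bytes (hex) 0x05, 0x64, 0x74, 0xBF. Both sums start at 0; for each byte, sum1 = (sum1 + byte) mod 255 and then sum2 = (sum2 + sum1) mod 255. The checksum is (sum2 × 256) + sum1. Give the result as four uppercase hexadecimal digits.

Running sums (mod 255):
  after byte 0 (0x05): sum1=5, sum2=5
  after byte 1 (0x64): sum1=105, sum2=110
  after byte 2 (0x74): sum1=221, sum2=76
  after byte 3 (0xBF): sum1=157, sum2=233
Checksum = sum2·256 + sum1 = 233·256 + 157 = 59805 = 0xE99D.

E99D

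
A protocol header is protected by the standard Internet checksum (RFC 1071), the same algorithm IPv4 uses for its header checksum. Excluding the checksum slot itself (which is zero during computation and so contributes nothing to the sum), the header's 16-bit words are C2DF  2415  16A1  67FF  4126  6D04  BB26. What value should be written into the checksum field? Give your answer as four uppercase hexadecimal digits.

3119

One's-complement addition (fold any carry out of bit 15 back into bit 0):
  0xC2DF + 0x2415 = 0x0E6F4
  0xE6F4 + 0x16A1 = 0x0FD95
  0xFD95 + 0x67FF = 0x16594 → wrap carry → 0x6595
  0x6595 + 0x4126 = 0x0A6BB
  0xA6BB + 0x6D04 = 0x113BF → wrap carry → 0x13C0
  0x13C0 + 0xBB26 = 0x0CEE6
One's-complement sum = 0xCEE6.
Checksum = ~0xCEE6 & 0xFFFF = 0x3119.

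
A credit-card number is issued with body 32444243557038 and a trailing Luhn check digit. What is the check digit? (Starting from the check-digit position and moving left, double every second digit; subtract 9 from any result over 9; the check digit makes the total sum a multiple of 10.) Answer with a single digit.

0

Partial digits right→left: 8 3 0 7 5 5 3 4 2 4 4 4 2 3
Double every second digit counting from the check-digit position (so the 1st, 3rd, 5th, ... of the partial from the right).
  doubled (with −9 where >9): 7 0 1 6 4 8 4 → sum 30
  kept as-is: 3 7 5 4 4 4 3 → sum 30
Total = 30 + 30 = 60.
Check digit = (10 − (60 mod 10)) mod 10 = 0.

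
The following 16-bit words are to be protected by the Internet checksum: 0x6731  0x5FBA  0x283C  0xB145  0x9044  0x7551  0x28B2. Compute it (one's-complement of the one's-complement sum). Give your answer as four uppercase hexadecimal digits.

314A

One's-complement addition (fold any carry out of bit 15 back into bit 0):
  0x6731 + 0x5FBA = 0x0C6EB
  0xC6EB + 0x283C = 0x0EF27
  0xEF27 + 0xB145 = 0x1A06C → wrap carry → 0xA06D
  0xA06D + 0x9044 = 0x130B1 → wrap carry → 0x30B2
  0x30B2 + 0x7551 = 0x0A603
  0xA603 + 0x28B2 = 0x0CEB5
One's-complement sum = 0xCEB5.
Checksum = ~0xCEB5 & 0xFFFF = 0x314A.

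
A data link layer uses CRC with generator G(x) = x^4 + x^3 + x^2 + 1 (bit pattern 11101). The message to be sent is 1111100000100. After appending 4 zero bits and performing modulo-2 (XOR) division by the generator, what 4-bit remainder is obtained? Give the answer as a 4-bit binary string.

Append 4 zeros: 11111000001000000. Divide by 11101 (XOR where the leading bit is 1):
  pos 0: 11111 XOR 11101 = 00010
  pos 3: 10000 XOR 11101 = 01101
  pos 4: 11010 XOR 11101 = 00111
  pos 6: 11101 XOR 11101 = 00000
Remainder (last 4 bits) = 0000. This is the CRC / FCS.

0000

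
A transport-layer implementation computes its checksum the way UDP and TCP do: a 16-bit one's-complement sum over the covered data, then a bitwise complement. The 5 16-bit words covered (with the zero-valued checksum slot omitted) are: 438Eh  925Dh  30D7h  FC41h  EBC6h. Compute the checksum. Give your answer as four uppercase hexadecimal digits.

1134

One's-complement addition (fold any carry out of bit 15 back into bit 0):
  0x438E + 0x925D = 0x0D5EB
  0xD5EB + 0x30D7 = 0x106C2 → wrap carry → 0x06C3
  0x06C3 + 0xFC41 = 0x10304 → wrap carry → 0x0305
  0x0305 + 0xEBC6 = 0x0EECB
One's-complement sum = 0xEECB.
Checksum = ~0xEECB & 0xFFFF = 0x1134.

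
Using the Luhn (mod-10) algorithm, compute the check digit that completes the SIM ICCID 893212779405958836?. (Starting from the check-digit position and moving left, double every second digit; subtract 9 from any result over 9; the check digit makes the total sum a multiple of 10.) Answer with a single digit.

Partial digits right→left: 6 3 8 8 5 9 5 0 4 9 7 7 2 1 2 3 9 8
Double every second digit counting from the check-digit position (so the 1st, 3rd, 5th, ... of the partial from the right).
  doubled (with −9 where >9): 3 7 1 1 8 5 4 4 9 → sum 42
  kept as-is: 3 8 9 0 9 7 1 3 8 → sum 48
Total = 42 + 48 = 90.
Check digit = (10 − (90 mod 10)) mod 10 = 0.

0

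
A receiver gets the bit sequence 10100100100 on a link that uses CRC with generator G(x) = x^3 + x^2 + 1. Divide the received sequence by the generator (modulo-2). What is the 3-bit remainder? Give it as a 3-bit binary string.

Modulo-2 division of 10100100100 by 1101:
  pos 0: 1010 XOR 1101 = 0111
  pos 1: 1110 XOR 1101 = 0011
  pos 3: 1110 XOR 1101 = 0011
  pos 5: 1101 XOR 1101 = 0000
Remainder = 000 (zero — the frame passes the CRC check).

000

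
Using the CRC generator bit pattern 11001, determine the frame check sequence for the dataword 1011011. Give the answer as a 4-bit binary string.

0001

Append 4 zeros: 10110110000. Divide by 11001 (XOR where the leading bit is 1):
  pos 0: 10110 XOR 11001 = 01111
  pos 1: 11111 XOR 11001 = 00110
  pos 3: 11010 XOR 11001 = 00011
  pos 6: 11000 XOR 11001 = 00001
Remainder (last 4 bits) = 0001. This is the CRC / FCS.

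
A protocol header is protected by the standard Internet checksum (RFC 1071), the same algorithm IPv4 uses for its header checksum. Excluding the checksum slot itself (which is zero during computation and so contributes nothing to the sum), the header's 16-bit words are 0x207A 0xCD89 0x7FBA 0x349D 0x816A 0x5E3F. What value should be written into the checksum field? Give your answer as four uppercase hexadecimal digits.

One's-complement addition (fold any carry out of bit 15 back into bit 0):
  0x207A + 0xCD89 = 0x0EE03
  0xEE03 + 0x7FBA = 0x16DBD → wrap carry → 0x6DBE
  0x6DBE + 0x349D = 0x0A25B
  0xA25B + 0x816A = 0x123C5 → wrap carry → 0x23C6
  0x23C6 + 0x5E3F = 0x08205
One's-complement sum = 0x8205.
Checksum = ~0x8205 & 0xFFFF = 0x7DFA.

7DFA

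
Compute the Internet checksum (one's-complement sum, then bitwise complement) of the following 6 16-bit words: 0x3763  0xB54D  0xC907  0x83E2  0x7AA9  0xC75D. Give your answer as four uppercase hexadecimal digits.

One's-complement addition (fold any carry out of bit 15 back into bit 0):
  0x3763 + 0xB54D = 0x0ECB0
  0xECB0 + 0xC907 = 0x1B5B7 → wrap carry → 0xB5B8
  0xB5B8 + 0x83E2 = 0x1399A → wrap carry → 0x399B
  0x399B + 0x7AA9 = 0x0B444
  0xB444 + 0xC75D = 0x17BA1 → wrap carry → 0x7BA2
One's-complement sum = 0x7BA2.
Checksum = ~0x7BA2 & 0xFFFF = 0x845D.

845D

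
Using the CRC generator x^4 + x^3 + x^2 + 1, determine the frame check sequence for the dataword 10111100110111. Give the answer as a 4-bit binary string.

Append 4 zeros: 101111001101110000. Divide by 11101 (XOR where the leading bit is 1):
  pos 0: 10111 XOR 11101 = 01010
  pos 1: 10101 XOR 11101 = 01000
  pos 2: 10000 XOR 11101 = 01101
  pos 3: 11010 XOR 11101 = 00111
  pos 5: 11111 XOR 11101 = 00010
  pos 8: 10011 XOR 11101 = 01110
  pos 9: 11101 XOR 11101 = 00000
Remainder (last 4 bits) = 0000. This is the CRC / FCS.

0000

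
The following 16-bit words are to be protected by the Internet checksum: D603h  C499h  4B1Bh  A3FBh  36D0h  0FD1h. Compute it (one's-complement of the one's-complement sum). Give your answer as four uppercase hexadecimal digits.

2FAA

One's-complement addition (fold any carry out of bit 15 back into bit 0):
  0xD603 + 0xC499 = 0x19A9C → wrap carry → 0x9A9D
  0x9A9D + 0x4B1B = 0x0E5B8
  0xE5B8 + 0xA3FB = 0x189B3 → wrap carry → 0x89B4
  0x89B4 + 0x36D0 = 0x0C084
  0xC084 + 0x0FD1 = 0x0D055
One's-complement sum = 0xD055.
Checksum = ~0xD055 & 0xFFFF = 0x2FAA.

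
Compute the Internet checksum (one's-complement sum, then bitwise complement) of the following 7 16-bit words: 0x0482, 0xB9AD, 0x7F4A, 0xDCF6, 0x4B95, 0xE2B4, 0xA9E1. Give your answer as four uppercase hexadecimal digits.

One's-complement addition (fold any carry out of bit 15 back into bit 0):
  0x0482 + 0xB9AD = 0x0BE2F
  0xBE2F + 0x7F4A = 0x13D79 → wrap carry → 0x3D7A
  0x3D7A + 0xDCF6 = 0x11A70 → wrap carry → 0x1A71
  0x1A71 + 0x4B95 = 0x06606
  0x6606 + 0xE2B4 = 0x148BA → wrap carry → 0x48BB
  0x48BB + 0xA9E1 = 0x0F29C
One's-complement sum = 0xF29C.
Checksum = ~0xF29C & 0xFFFF = 0x0D63.

0D63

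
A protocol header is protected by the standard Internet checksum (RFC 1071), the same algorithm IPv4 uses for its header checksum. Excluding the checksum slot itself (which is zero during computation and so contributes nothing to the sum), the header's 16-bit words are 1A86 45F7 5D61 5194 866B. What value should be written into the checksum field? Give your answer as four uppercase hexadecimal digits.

6A21

One's-complement addition (fold any carry out of bit 15 back into bit 0):
  0x1A86 + 0x45F7 = 0x0607D
  0x607D + 0x5D61 = 0x0BDDE
  0xBDDE + 0x5194 = 0x10F72 → wrap carry → 0x0F73
  0x0F73 + 0x866B = 0x095DE
One's-complement sum = 0x95DE.
Checksum = ~0x95DE & 0xFFFF = 0x6A21.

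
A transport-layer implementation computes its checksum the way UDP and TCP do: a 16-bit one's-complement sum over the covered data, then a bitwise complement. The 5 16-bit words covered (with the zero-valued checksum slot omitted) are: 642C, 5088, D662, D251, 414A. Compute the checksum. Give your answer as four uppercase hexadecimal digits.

614C

One's-complement addition (fold any carry out of bit 15 back into bit 0):
  0x642C + 0x5088 = 0x0B4B4
  0xB4B4 + 0xD662 = 0x18B16 → wrap carry → 0x8B17
  0x8B17 + 0xD251 = 0x15D68 → wrap carry → 0x5D69
  0x5D69 + 0x414A = 0x09EB3
One's-complement sum = 0x9EB3.
Checksum = ~0x9EB3 & 0xFFFF = 0x614C.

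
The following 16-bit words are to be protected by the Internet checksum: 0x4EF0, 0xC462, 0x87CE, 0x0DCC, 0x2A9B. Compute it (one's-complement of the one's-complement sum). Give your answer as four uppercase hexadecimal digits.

2C77

One's-complement addition (fold any carry out of bit 15 back into bit 0):
  0x4EF0 + 0xC462 = 0x11352 → wrap carry → 0x1353
  0x1353 + 0x87CE = 0x09B21
  0x9B21 + 0x0DCC = 0x0A8ED
  0xA8ED + 0x2A9B = 0x0D388
One's-complement sum = 0xD388.
Checksum = ~0xD388 & 0xFFFF = 0x2C77.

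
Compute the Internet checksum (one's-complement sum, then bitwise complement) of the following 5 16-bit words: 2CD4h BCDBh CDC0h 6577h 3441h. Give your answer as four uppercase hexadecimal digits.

One's-complement addition (fold any carry out of bit 15 back into bit 0):
  0x2CD4 + 0xBCDB = 0x0E9AF
  0xE9AF + 0xCDC0 = 0x1B76F → wrap carry → 0xB770
  0xB770 + 0x6577 = 0x11CE7 → wrap carry → 0x1CE8
  0x1CE8 + 0x3441 = 0x05129
One's-complement sum = 0x5129.
Checksum = ~0x5129 & 0xFFFF = 0xAED6.

AED6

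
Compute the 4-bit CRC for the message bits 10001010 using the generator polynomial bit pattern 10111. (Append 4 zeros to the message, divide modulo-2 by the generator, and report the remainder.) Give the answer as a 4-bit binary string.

1000

Append 4 zeros: 100010100000. Divide by 10111 (XOR where the leading bit is 1):
  pos 0: 10001 XOR 10111 = 00110
  pos 2: 11001 XOR 10111 = 01110
  pos 3: 11100 XOR 10111 = 01011
  pos 4: 10110 XOR 10111 = 00001
Remainder (last 4 bits) = 1000. This is the CRC / FCS.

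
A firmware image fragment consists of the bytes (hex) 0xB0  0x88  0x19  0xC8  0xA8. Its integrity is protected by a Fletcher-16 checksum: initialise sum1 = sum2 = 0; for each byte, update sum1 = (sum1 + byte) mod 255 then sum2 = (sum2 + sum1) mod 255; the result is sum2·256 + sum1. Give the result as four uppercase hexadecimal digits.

1BC3

Running sums (mod 255):
  after byte 0 (0xB0): sum1=176, sum2=176
  after byte 1 (0x88): sum1=57, sum2=233
  after byte 2 (0x19): sum1=82, sum2=60
  after byte 3 (0xC8): sum1=27, sum2=87
  after byte 4 (0xA8): sum1=195, sum2=27
Checksum = sum2·256 + sum1 = 27·256 + 195 = 7107 = 0x1BC3.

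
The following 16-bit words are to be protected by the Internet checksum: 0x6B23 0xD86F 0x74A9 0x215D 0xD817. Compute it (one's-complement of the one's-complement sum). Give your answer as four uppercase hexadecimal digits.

One's-complement addition (fold any carry out of bit 15 back into bit 0):
  0x6B23 + 0xD86F = 0x14392 → wrap carry → 0x4393
  0x4393 + 0x74A9 = 0x0B83C
  0xB83C + 0x215D = 0x0D999
  0xD999 + 0xD817 = 0x1B1B0 → wrap carry → 0xB1B1
One's-complement sum = 0xB1B1.
Checksum = ~0xB1B1 & 0xFFFF = 0x4E4E.

4E4E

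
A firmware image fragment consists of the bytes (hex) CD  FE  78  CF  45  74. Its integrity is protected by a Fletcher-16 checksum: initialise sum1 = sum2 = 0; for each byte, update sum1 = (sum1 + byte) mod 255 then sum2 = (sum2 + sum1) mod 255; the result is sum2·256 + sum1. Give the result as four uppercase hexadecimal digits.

Running sums (mod 255):
  after byte 0 (CD): sum1=205, sum2=205
  after byte 1 (FE): sum1=204, sum2=154
  after byte 2 (78): sum1=69, sum2=223
  after byte 3 (CF): sum1=21, sum2=244
  after byte 4 (45): sum1=90, sum2=79
  after byte 5 (74): sum1=206, sum2=30
Checksum = sum2·256 + sum1 = 30·256 + 206 = 7886 = 0x1ECE.

1ECE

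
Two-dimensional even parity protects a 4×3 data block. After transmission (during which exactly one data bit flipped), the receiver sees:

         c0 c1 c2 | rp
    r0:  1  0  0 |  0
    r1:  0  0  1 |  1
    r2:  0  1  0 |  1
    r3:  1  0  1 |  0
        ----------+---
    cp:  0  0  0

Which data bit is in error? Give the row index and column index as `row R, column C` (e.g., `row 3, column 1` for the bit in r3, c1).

Recompute each row's even parity and compare to rp:
  r0: data parity 1, sent rp 0 → mismatch
  r1: data parity 1, sent rp 1 → ok
  r2: data parity 1, sent rp 1 → ok
  r3: data parity 0, sent rp 0 → ok
Recompute each column's even parity and compare to cp:
  c0: data parity 0, sent cp 0 → ok
  c1: data parity 1, sent cp 0 → mismatch
  c2: data parity 0, sent cp 0 → ok
Exactly one row (r0) and one column (c1) fail → the flipped bit is at their intersection.

row 0, column 1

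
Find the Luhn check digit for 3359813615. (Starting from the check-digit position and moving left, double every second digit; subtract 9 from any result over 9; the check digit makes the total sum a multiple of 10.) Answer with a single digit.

9

Partial digits right→left: 5 1 6 3 1 8 9 5 3 3
Double every second digit counting from the check-digit position (so the 1st, 3rd, 5th, ... of the partial from the right).
  doubled (with −9 where >9): 1 3 2 9 6 → sum 21
  kept as-is: 1 3 8 5 3 → sum 20
Total = 21 + 20 = 41.
Check digit = (10 − (41 mod 10)) mod 10 = 9.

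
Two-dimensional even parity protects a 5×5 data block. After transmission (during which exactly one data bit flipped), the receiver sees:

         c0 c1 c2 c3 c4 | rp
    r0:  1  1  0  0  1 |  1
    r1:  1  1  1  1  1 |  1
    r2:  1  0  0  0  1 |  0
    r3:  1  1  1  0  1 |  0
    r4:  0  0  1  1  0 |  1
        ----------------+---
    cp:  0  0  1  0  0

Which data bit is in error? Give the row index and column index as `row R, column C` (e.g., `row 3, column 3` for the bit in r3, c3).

row 4, column 1

Recompute each row's even parity and compare to rp:
  r0: data parity 1, sent rp 1 → ok
  r1: data parity 1, sent rp 1 → ok
  r2: data parity 0, sent rp 0 → ok
  r3: data parity 0, sent rp 0 → ok
  r4: data parity 0, sent rp 1 → mismatch
Recompute each column's even parity and compare to cp:
  c0: data parity 0, sent cp 0 → ok
  c1: data parity 1, sent cp 0 → mismatch
  c2: data parity 1, sent cp 1 → ok
  c3: data parity 0, sent cp 0 → ok
  c4: data parity 0, sent cp 0 → ok
Exactly one row (r4) and one column (c1) fail → the flipped bit is at their intersection.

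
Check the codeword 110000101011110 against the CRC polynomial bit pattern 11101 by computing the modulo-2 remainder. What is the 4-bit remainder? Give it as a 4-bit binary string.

Modulo-2 division of 110000101011110 by 11101:
  pos 0: 11000 XOR 11101 = 00101
  pos 2: 10101 XOR 11101 = 01000
  pos 3: 10000 XOR 11101 = 01101
  pos 4: 11011 XOR 11101 = 00110
  pos 6: 11001 XOR 11101 = 00100
  pos 8: 10011 XOR 11101 = 01110
  pos 9: 11101 XOR 11101 = 00000
Remainder = 0000 (zero — the frame passes the CRC check).

0000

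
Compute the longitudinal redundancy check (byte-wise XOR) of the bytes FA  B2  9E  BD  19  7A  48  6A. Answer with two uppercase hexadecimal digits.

2A

XOR the bytes together:
  start with 0xFA
  0xFA ⊕ 0xB2 = 0x48
  0x48 ⊕ 0x9E = 0xD6
  0xD6 ⊕ 0xBD = 0x6B
  0x6B ⊕ 0x19 = 0x72
  0x72 ⊕ 0x7A = 0x08
  0x08 ⊕ 0x48 = 0x40
  0x40 ⊕ 0x6A = 0x2A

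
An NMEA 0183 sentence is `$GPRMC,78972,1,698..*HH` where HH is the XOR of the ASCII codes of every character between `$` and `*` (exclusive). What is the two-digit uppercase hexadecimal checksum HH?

XOR the ASCII codes of the payload characters:
  'G' = 0x47 → acc = 0x47
  'P' = 0x50 → acc = 0x17
  'R' = 0x52 → acc = 0x45
  'M' = 0x4D → acc = 0x08
  'C' = 0x43 → acc = 0x4B
  ',' = 0x2C → acc = 0x67
  '7' = 0x37 → acc = 0x50
  '8' = 0x38 → acc = 0x68
  '9' = 0x39 → acc = 0x51
  '7' = 0x37 → acc = 0x66
  '2' = 0x32 → acc = 0x54
  ',' = 0x2C → acc = 0x78
  '1' = 0x31 → acc = 0x49
  ',' = 0x2C → acc = 0x65
  '6' = 0x36 → acc = 0x53
  '9' = 0x39 → acc = 0x6A
  '8' = 0x38 → acc = 0x52
  '.' = 0x2E → acc = 0x7C
  '.' = 0x2E → acc = 0x52
Checksum = 0x52.

52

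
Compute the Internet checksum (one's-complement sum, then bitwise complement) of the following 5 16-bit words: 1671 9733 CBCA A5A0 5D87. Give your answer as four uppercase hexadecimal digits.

8368

One's-complement addition (fold any carry out of bit 15 back into bit 0):
  0x1671 + 0x9733 = 0x0ADA4
  0xADA4 + 0xCBCA = 0x1796E → wrap carry → 0x796F
  0x796F + 0xA5A0 = 0x11F0F → wrap carry → 0x1F10
  0x1F10 + 0x5D87 = 0x07C97
One's-complement sum = 0x7C97.
Checksum = ~0x7C97 & 0xFFFF = 0x8368.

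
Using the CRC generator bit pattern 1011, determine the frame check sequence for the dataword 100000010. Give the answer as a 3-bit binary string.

Append 3 zeros: 100000010000. Divide by 1011 (XOR where the leading bit is 1):
  pos 0: 1000 XOR 1011 = 0011
  pos 2: 1100 XOR 1011 = 0111
  pos 3: 1110 XOR 1011 = 0101
  pos 4: 1011 XOR 1011 = 0000
Remainder (last 3 bits) = 000. This is the CRC / FCS.

000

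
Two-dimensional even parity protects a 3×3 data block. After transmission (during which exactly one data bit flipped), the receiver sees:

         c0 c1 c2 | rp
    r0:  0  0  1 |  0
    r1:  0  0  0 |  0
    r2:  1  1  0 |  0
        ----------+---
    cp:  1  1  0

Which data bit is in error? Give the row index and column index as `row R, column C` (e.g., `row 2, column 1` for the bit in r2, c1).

row 0, column 2

Recompute each row's even parity and compare to rp:
  r0: data parity 1, sent rp 0 → mismatch
  r1: data parity 0, sent rp 0 → ok
  r2: data parity 0, sent rp 0 → ok
Recompute each column's even parity and compare to cp:
  c0: data parity 1, sent cp 1 → ok
  c1: data parity 1, sent cp 1 → ok
  c2: data parity 1, sent cp 0 → mismatch
Exactly one row (r0) and one column (c2) fail → the flipped bit is at their intersection.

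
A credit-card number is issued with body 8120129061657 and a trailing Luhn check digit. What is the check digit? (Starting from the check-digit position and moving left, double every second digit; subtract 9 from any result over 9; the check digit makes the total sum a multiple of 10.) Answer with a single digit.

Partial digits right→left: 7 5 6 1 6 0 9 2 1 0 2 1 8
Double every second digit counting from the check-digit position (so the 1st, 3rd, 5th, ... of the partial from the right).
  doubled (with −9 where >9): 5 3 3 9 2 4 7 → sum 33
  kept as-is: 5 1 0 2 0 1 → sum 9
Total = 33 + 9 = 42.
Check digit = (10 − (42 mod 10)) mod 10 = 8.

8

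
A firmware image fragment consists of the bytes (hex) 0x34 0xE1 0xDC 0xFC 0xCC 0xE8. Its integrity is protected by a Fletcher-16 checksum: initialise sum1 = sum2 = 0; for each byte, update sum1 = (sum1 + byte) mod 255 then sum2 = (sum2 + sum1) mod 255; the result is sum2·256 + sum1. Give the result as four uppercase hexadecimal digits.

8FA5

Running sums (mod 255):
  after byte 0 (0x34): sum1=52, sum2=52
  after byte 1 (0xE1): sum1=22, sum2=74
  after byte 2 (0xDC): sum1=242, sum2=61
  after byte 3 (0xFC): sum1=239, sum2=45
  after byte 4 (0xCC): sum1=188, sum2=233
  after byte 5 (0xE8): sum1=165, sum2=143
Checksum = sum2·256 + sum1 = 143·256 + 165 = 36773 = 0x8FA5.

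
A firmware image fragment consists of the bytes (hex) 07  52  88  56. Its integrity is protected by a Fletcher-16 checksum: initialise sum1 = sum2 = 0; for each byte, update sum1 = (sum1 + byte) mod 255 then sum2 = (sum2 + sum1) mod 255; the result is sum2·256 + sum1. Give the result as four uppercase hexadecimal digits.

7A38

Running sums (mod 255):
  after byte 0 (07): sum1=7, sum2=7
  after byte 1 (52): sum1=89, sum2=96
  after byte 2 (88): sum1=225, sum2=66
  after byte 3 (56): sum1=56, sum2=122
Checksum = sum2·256 + sum1 = 122·256 + 56 = 31288 = 0x7A38.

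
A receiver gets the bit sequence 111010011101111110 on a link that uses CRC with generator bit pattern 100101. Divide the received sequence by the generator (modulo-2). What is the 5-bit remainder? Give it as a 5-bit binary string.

11100

Modulo-2 division of 111010011101111110 by 100101:
  pos 0: 111010 XOR 100101 = 011111
  pos 1: 111110 XOR 100101 = 011011
  pos 2: 110111 XOR 100101 = 010010
  pos 3: 100101 XOR 100101 = 000000
  pos 9: 101111 XOR 100101 = 001010
  pos 11: 101011 XOR 100101 = 001110
Remainder = 11100 (nonzero — an error is detected).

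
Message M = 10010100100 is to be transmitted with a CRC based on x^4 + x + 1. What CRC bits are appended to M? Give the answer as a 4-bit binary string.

0001

Append 4 zeros: 100101001000000. Divide by 10011 (XOR where the leading bit is 1):
  pos 0: 10010 XOR 10011 = 00001
  pos 4: 11001 XOR 10011 = 01010
  pos 5: 10100 XOR 10011 = 00111
  pos 7: 11100 XOR 10011 = 01111
  pos 8: 11110 XOR 10011 = 01101
  pos 9: 11010 XOR 10011 = 01001
  pos 10: 10010 XOR 10011 = 00001
Remainder (last 4 bits) = 0001. This is the CRC / FCS.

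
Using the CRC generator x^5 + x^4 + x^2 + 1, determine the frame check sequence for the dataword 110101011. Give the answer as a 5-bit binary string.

Append 5 zeros: 11010101100000. Divide by 110101 (XOR where the leading bit is 1):
  pos 0: 110101 XOR 110101 = 000000
  pos 7: 110000 XOR 110101 = 000101
Remainder (last 5 bits) = 01010. This is the CRC / FCS.

01010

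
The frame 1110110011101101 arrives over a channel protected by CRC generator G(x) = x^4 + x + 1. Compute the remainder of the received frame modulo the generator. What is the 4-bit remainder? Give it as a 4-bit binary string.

Modulo-2 division of 1110110011101101 by 10011:
  pos 0: 11101 XOR 10011 = 01110
  pos 1: 11101 XOR 10011 = 01110
  pos 2: 11100 XOR 10011 = 01111
  pos 3: 11110 XOR 10011 = 01101
  pos 4: 11011 XOR 10011 = 01000
  pos 5: 10001 XOR 10011 = 00010
  pos 8: 10101 XOR 10011 = 00110
  pos 10: 11010 XOR 10011 = 01001
  pos 11: 10011 XOR 10011 = 00000
Remainder = 0000 (zero — the frame passes the CRC check).

0000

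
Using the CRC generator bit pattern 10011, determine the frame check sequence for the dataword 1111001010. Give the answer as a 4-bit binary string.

0110

Append 4 zeros: 11110010100000. Divide by 10011 (XOR where the leading bit is 1):
  pos 0: 11110 XOR 10011 = 01101
  pos 1: 11010 XOR 10011 = 01001
  pos 2: 10011 XOR 10011 = 00000
  pos 8: 10000 XOR 10011 = 00011
Remainder (last 4 bits) = 0110. This is the CRC / FCS.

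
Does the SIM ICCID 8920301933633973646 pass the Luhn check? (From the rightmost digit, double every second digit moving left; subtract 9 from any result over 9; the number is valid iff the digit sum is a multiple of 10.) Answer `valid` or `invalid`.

invalid

From the right, keep odd positions and double even positions (subtract 9 from any doubled value over 9):
  doubled (positions 2,4,...): 8 6 9 6 6 9 0 0 9 → sum 53
  kept (positions 1,3,...): 6 6 7 3 6 3 1 3 2 8 → sum 45
Total = 98.
98 mod 10 = 8, so the number is invalid.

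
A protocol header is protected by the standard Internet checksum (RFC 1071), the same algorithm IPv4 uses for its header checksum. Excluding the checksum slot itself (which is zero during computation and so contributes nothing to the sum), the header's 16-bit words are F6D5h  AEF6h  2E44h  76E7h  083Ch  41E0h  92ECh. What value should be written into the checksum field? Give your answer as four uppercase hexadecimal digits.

One's-complement addition (fold any carry out of bit 15 back into bit 0):
  0xF6D5 + 0xAEF6 = 0x1A5CB → wrap carry → 0xA5CC
  0xA5CC + 0x2E44 = 0x0D410
  0xD410 + 0x76E7 = 0x14AF7 → wrap carry → 0x4AF8
  0x4AF8 + 0x083C = 0x05334
  0x5334 + 0x41E0 = 0x09514
  0x9514 + 0x92EC = 0x12800 → wrap carry → 0x2801
One's-complement sum = 0x2801.
Checksum = ~0x2801 & 0xFFFF = 0xD7FE.

D7FE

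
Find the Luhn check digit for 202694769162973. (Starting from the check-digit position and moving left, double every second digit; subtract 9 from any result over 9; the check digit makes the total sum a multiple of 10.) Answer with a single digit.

Partial digits right→left: 3 7 9 2 6 1 9 6 7 4 9 6 2 0 2
Double every second digit counting from the check-digit position (so the 1st, 3rd, 5th, ... of the partial from the right).
  doubled (with −9 where >9): 6 9 3 9 5 9 4 4 → sum 49
  kept as-is: 7 2 1 6 4 6 0 → sum 26
Total = 49 + 26 = 75.
Check digit = (10 − (75 mod 10)) mod 10 = 5.

5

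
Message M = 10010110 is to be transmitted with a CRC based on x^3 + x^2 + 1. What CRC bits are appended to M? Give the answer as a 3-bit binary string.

000

Append 3 zeros: 10010110000. Divide by 1101 (XOR where the leading bit is 1):
  pos 0: 1001 XOR 1101 = 0100
  pos 1: 1000 XOR 1101 = 0101
  pos 2: 1011 XOR 1101 = 0110
  pos 3: 1101 XOR 1101 = 0000
Remainder (last 3 bits) = 000. This is the CRC / FCS.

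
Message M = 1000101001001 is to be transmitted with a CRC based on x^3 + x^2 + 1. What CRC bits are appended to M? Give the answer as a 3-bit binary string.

010

Append 3 zeros: 1000101001001000. Divide by 1101 (XOR where the leading bit is 1):
  pos 0: 1000 XOR 1101 = 0101
  pos 1: 1011 XOR 1101 = 0110
  pos 2: 1100 XOR 1101 = 0001
  pos 5: 1100 XOR 1101 = 0001
  pos 8: 1100 XOR 1101 = 0001
  pos 11: 1100 XOR 1101 = 0001
Remainder (last 3 bits) = 010. This is the CRC / FCS.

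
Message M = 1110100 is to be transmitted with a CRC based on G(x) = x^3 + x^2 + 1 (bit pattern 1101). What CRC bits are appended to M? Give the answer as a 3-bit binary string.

100

Append 3 zeros: 1110100000. Divide by 1101 (XOR where the leading bit is 1):
  pos 0: 1110 XOR 1101 = 0011
  pos 2: 1110 XOR 1101 = 0011
  pos 4: 1100 XOR 1101 = 0001
Remainder (last 3 bits) = 100. This is the CRC / FCS.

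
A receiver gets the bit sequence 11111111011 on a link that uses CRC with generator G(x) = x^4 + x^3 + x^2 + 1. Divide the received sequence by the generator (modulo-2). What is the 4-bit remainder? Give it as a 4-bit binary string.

Modulo-2 division of 11111111011 by 11101:
  pos 0: 11111 XOR 11101 = 00010
  pos 3: 10111 XOR 11101 = 01010
  pos 4: 10100 XOR 11101 = 01001
  pos 5: 10011 XOR 11101 = 01110
  pos 6: 11101 XOR 11101 = 00000
Remainder = 0000 (zero — the frame passes the CRC check).

0000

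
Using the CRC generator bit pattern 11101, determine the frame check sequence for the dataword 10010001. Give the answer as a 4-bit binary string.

0010

Append 4 zeros: 100100010000. Divide by 11101 (XOR where the leading bit is 1):
  pos 0: 10010 XOR 11101 = 01111
  pos 1: 11110 XOR 11101 = 00011
  pos 4: 11010 XOR 11101 = 00111
  pos 6: 11100 XOR 11101 = 00001
Remainder (last 4 bits) = 0010. This is the CRC / FCS.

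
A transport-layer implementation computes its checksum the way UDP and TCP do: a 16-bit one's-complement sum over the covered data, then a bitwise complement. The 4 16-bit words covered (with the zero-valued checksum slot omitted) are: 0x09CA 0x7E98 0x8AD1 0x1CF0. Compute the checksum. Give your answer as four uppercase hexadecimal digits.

One's-complement addition (fold any carry out of bit 15 back into bit 0):
  0x09CA + 0x7E98 = 0x08862
  0x8862 + 0x8AD1 = 0x11333 → wrap carry → 0x1334
  0x1334 + 0x1CF0 = 0x03024
One's-complement sum = 0x3024.
Checksum = ~0x3024 & 0xFFFF = 0xCFDB.

CFDB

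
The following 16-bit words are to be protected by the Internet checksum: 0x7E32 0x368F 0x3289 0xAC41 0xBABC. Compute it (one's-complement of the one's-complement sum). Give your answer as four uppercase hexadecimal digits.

One's-complement addition (fold any carry out of bit 15 back into bit 0):
  0x7E32 + 0x368F = 0x0B4C1
  0xB4C1 + 0x3289 = 0x0E74A
  0xE74A + 0xAC41 = 0x1938B → wrap carry → 0x938C
  0x938C + 0xBABC = 0x14E48 → wrap carry → 0x4E49
One's-complement sum = 0x4E49.
Checksum = ~0x4E49 & 0xFFFF = 0xB1B6.

B1B6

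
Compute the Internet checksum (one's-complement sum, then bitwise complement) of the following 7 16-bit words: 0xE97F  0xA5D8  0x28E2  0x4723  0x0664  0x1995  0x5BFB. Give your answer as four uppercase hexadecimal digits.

84AD

One's-complement addition (fold any carry out of bit 15 back into bit 0):
  0xE97F + 0xA5D8 = 0x18F57 → wrap carry → 0x8F58
  0x8F58 + 0x28E2 = 0x0B83A
  0xB83A + 0x4723 = 0x0FF5D
  0xFF5D + 0x0664 = 0x105C1 → wrap carry → 0x05C2
  0x05C2 + 0x1995 = 0x01F57
  0x1F57 + 0x5BFB = 0x07B52
One's-complement sum = 0x7B52.
Checksum = ~0x7B52 & 0xFFFF = 0x84AD.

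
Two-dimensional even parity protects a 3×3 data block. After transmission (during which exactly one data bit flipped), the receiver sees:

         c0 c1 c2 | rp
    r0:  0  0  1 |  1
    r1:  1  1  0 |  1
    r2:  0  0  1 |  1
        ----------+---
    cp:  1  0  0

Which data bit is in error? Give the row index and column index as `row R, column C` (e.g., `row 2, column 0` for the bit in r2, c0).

row 1, column 1

Recompute each row's even parity and compare to rp:
  r0: data parity 1, sent rp 1 → ok
  r1: data parity 0, sent rp 1 → mismatch
  r2: data parity 1, sent rp 1 → ok
Recompute each column's even parity and compare to cp:
  c0: data parity 1, sent cp 1 → ok
  c1: data parity 1, sent cp 0 → mismatch
  c2: data parity 0, sent cp 0 → ok
Exactly one row (r1) and one column (c1) fail → the flipped bit is at their intersection.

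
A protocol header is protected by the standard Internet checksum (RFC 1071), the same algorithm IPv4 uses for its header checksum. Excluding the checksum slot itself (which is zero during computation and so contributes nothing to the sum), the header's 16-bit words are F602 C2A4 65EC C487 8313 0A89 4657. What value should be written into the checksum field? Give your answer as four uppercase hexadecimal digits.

One's-complement addition (fold any carry out of bit 15 back into bit 0):
  0xF602 + 0xC2A4 = 0x1B8A6 → wrap carry → 0xB8A7
  0xB8A7 + 0x65EC = 0x11E93 → wrap carry → 0x1E94
  0x1E94 + 0xC487 = 0x0E31B
  0xE31B + 0x8313 = 0x1662E → wrap carry → 0x662F
  0x662F + 0x0A89 = 0x070B8
  0x70B8 + 0x4657 = 0x0B70F
One's-complement sum = 0xB70F.
Checksum = ~0xB70F & 0xFFFF = 0x48F0.

48F0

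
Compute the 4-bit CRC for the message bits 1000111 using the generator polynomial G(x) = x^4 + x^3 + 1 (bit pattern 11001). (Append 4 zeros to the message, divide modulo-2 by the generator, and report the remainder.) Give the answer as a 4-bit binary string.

Append 4 zeros: 10001110000. Divide by 11001 (XOR where the leading bit is 1):
  pos 0: 10001 XOR 11001 = 01000
  pos 1: 10001 XOR 11001 = 01000
  pos 2: 10001 XOR 11001 = 01000
  pos 3: 10000 XOR 11001 = 01001
  pos 4: 10010 XOR 11001 = 01011
  pos 5: 10110 XOR 11001 = 01111
  pos 6: 11110 XOR 11001 = 00111
Remainder (last 4 bits) = 0111. This is the CRC / FCS.

0111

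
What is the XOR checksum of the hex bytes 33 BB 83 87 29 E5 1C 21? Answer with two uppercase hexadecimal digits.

XOR the bytes together:
  start with 0x33
  0x33 ⊕ 0xBB = 0x88
  0x88 ⊕ 0x83 = 0x0B
  0x0B ⊕ 0x87 = 0x8C
  0x8C ⊕ 0x29 = 0xA5
  0xA5 ⊕ 0xE5 = 0x40
  0x40 ⊕ 0x1C = 0x5C
  0x5C ⊕ 0x21 = 0x7D

7D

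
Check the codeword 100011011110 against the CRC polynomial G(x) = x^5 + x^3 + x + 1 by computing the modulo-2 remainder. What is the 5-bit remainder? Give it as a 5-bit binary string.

00010

Modulo-2 division of 100011011110 by 101011:
  pos 0: 100011 XOR 101011 = 001000
  pos 2: 100001 XOR 101011 = 001010
  pos 4: 101011 XOR 101011 = 000000
Remainder = 00010 (nonzero — an error is detected).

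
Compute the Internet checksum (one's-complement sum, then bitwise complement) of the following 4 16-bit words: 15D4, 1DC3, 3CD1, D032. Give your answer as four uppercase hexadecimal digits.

One's-complement addition (fold any carry out of bit 15 back into bit 0):
  0x15D4 + 0x1DC3 = 0x03397
  0x3397 + 0x3CD1 = 0x07068
  0x7068 + 0xD032 = 0x1409A → wrap carry → 0x409B
One's-complement sum = 0x409B.
Checksum = ~0x409B & 0xFFFF = 0xBF64.

BF64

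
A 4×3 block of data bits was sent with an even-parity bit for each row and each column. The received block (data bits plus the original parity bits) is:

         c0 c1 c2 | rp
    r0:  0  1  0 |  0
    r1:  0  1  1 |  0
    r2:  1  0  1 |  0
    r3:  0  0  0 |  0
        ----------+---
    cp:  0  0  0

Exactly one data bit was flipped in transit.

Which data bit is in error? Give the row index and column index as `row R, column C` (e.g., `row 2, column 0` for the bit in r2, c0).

row 0, column 0

Recompute each row's even parity and compare to rp:
  r0: data parity 1, sent rp 0 → mismatch
  r1: data parity 0, sent rp 0 → ok
  r2: data parity 0, sent rp 0 → ok
  r3: data parity 0, sent rp 0 → ok
Recompute each column's even parity and compare to cp:
  c0: data parity 1, sent cp 0 → mismatch
  c1: data parity 0, sent cp 0 → ok
  c2: data parity 0, sent cp 0 → ok
Exactly one row (r0) and one column (c0) fail → the flipped bit is at their intersection.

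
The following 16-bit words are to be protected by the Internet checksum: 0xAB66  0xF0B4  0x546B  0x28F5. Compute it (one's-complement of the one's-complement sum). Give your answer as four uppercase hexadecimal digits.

E683

One's-complement addition (fold any carry out of bit 15 back into bit 0):
  0xAB66 + 0xF0B4 = 0x19C1A → wrap carry → 0x9C1B
  0x9C1B + 0x546B = 0x0F086
  0xF086 + 0x28F5 = 0x1197B → wrap carry → 0x197C
One's-complement sum = 0x197C.
Checksum = ~0x197C & 0xFFFF = 0xE683.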